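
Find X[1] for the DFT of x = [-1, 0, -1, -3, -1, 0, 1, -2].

X[1] = Σ(n=0 to 7) x[n] · ω_8^(1n) where ω_8 = e^(-2πi/8)
= (-1)·ω_8^0 + (0)·ω_8^1 + (-1)·ω_8^2 + (-3)·ω_8^3 + (-1)·ω_8^4 + (0)·ω_8^5 + (1)·ω_8^6 + (-2)·ω_8^7

X[1] = 0.7071+2.7071i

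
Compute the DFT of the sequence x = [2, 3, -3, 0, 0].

X[k] = Σ(n=0 to 4) x[n] · ω_5^(nk)
where ω_5 = e^(-2πi/5)

Computing each X[k]:
X[0] = 2
X[1] = 5.3541-1.0898i
X[2] = -1.3541-4.6165i
X[3] = -1.3541+4.6165i
X[4] = 5.3541+1.0898i

X = [2, 5.3541-1.0898i, -1.3541-4.6165i, -1.3541+4.6165i, 5.3541+1.0898i]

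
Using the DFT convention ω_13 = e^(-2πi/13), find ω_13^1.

ω_13^1 = e^(-2πi·1/13)
= cos(-2π·1/13) + i·sin(-2π·1/13)
= cos(-2π/13) + i·sin(-2π/13)

ω_13^1 = cos(-2π/13) + i·sin(-2π/13) = 0.8855-0.4647i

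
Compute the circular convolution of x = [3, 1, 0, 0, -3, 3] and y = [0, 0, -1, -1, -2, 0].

(x ⊛ y)[n] = Σ(m=0 to 5) x[m] · y[(n-m) mod 6]

Computing each output sample:
(x ⊛ y)[0] = 3
(x ⊛ y)[1] = 0
(x ⊛ y)[2] = 0
(x ⊛ y)[3] = -10
(x ⊛ y)[4] = -7
(x ⊛ y)[5] = -2

x ⊛ y = [3, 0, 0, -10, -7, -2]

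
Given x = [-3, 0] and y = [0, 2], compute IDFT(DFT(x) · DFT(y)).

(x ⊛ y)[n] = Σ(m=0 to 1) x[m] · y[(n-m) mod 2]

Computing each output sample:
(x ⊛ y)[0] = 0
(x ⊛ y)[1] = -6

x ⊛ y = [0, -6]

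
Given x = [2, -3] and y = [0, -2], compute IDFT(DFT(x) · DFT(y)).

(x ⊛ y)[n] = Σ(m=0 to 1) x[m] · y[(n-m) mod 2]

Computing each output sample:
(x ⊛ y)[0] = 6
(x ⊛ y)[1] = -4

x ⊛ y = [6, -4]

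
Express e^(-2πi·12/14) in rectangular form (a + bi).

ω_14^12 = e^(-2πi·12/14)
= cos(-2π·12/14) + i·sin(-2π·12/14)
= cos(-24π/14) + i·sin(-24π/14)

ω_14^12 = cos(-24π/14) + i·sin(-24π/14) = 0.6235+0.7818i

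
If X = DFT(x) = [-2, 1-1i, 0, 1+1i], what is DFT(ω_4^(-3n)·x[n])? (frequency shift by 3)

Modulation property: DFT(ω_4^(-3n)·x[n]) = X[(k-3) mod 4], so circularly shift X by 3 positions.

X[k-3] = [1-1i, 0, 1+1i, -2]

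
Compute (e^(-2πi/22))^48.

Since ω_22^22 = 1, powers reduce modulo 22.
48 mod 22 = 4
So ω_22^48 = ω_22^4 = e^(-2πi·4/22)

ω_22^48 = ω_22^4 = 0.4154-0.9096i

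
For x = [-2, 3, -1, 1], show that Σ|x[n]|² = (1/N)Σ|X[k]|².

Time domain:
Σ|x[n]|² = |-2|² + |3|² + |-1|² + |1|² = 15.0000

Frequency domain:
(1/4)Σ|X[k]|² = (1/4)(|1|² + |-1-2i|² + |-7|² + |-1+2i|²) = (1/4)·60.0000 = 15.0000

Both sides agree, confirming Parseval's theorem.

Σ|x[n]|² = (1/N)Σ|X[k]|² = 15.0000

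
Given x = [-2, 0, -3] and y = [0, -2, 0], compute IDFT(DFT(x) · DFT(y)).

(x ⊛ y)[n] = Σ(m=0 to 2) x[m] · y[(n-m) mod 3]

Computing each output sample:
(x ⊛ y)[0] = 6
(x ⊛ y)[1] = 4
(x ⊛ y)[2] = 0

x ⊛ y = [6, 4, 0]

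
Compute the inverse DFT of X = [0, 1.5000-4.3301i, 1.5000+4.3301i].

x[n] = (1/3) Σ(k=0 to 2) X[k] · e^(2πikn/3)

Computing each x[n]:
x[0] = 1
x[1] = 2
x[2] = -3

x = [1, 2, -3]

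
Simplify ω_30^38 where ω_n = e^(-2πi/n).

Since ω_30^30 = 1, powers reduce modulo 30.
38 mod 30 = 8
So ω_30^38 = ω_30^8 = e^(-2πi·8/30)

ω_30^38 = ω_30^8 = -0.1045-0.9945i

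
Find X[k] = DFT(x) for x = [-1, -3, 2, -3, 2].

X[k] = Σ(n=0 to 4) x[n] · ω_5^(nk)
where ω_5 = e^(-2πi/5)

Computing each X[k]:
X[0] = -3
X[1] = -0.5000+1.8164i
X[2] = -0.5000+7.6942i
X[3] = -0.5000-7.6942i
X[4] = -0.5000-1.8164i

X = [-3, -0.5000+1.8164i, -0.5000+7.6942i, -0.5000-7.6942i, -0.5000-1.8164i]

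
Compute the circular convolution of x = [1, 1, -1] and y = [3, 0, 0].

(x ⊛ y)[n] = Σ(m=0 to 2) x[m] · y[(n-m) mod 3]

Computing each output sample:
(x ⊛ y)[0] = 3
(x ⊛ y)[1] = 3
(x ⊛ y)[2] = -3

x ⊛ y = [3, 3, -3]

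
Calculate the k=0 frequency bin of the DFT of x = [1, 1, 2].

X[0] = Σ(n=0 to 2) x[n] · ω_3^0 = Σ x[n]
= (1) + (1) + (2)

X[0] = 4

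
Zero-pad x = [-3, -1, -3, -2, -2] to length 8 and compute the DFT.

Original 5-point DFT: [-11, 0.1180-0.3633i, -2.1180-1.5388i, -2.1180+1.5388i, 0.1180+0.3633i]
Zero-padded 8-point DFT provides frequency interpolation.

DFT_8([x, 0, ...]) = [-11, -0.2929+5.1213i, -2-1i, -1.7071-0.8787i, -5, -1.7071+0.8787i, -2+1i, -0.2929-5.1213i]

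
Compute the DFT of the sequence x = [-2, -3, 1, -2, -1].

X[k] = Σ(n=0 to 4) x[n] · ω_5^(nk)
where ω_5 = e^(-2πi/5)

Computing each X[k]:
X[0] = -7
X[1] = -2.4271+0.1388i
X[2] = 0.9271+4.0287i
X[3] = 0.9271-4.0287i
X[4] = -2.4271-0.1388i

X = [-7, -2.4271+0.1388i, 0.9271+4.0287i, 0.9271-4.0287i, -2.4271-0.1388i]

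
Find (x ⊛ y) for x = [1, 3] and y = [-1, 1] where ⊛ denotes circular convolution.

(x ⊛ y)[n] = Σ(m=0 to 1) x[m] · y[(n-m) mod 2]

Computing each output sample:
(x ⊛ y)[0] = 2
(x ⊛ y)[1] = -2

x ⊛ y = [2, -2]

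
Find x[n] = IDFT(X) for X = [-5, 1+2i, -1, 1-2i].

x[n] = (1/4) Σ(k=0 to 3) X[k] · e^(2πikn/4)

Computing each x[n]:
x[0] = -1
x[1] = -2
x[2] = -2
x[3] = 0

x = [-1, -2, -2, 0]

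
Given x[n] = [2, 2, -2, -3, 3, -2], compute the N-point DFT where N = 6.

X[k] = Σ(n=0 to 5) x[n] · ω_6^(nk)
where ω_6 = e^(-2πi/6)

Computing each X[k]:
X[0] = 0
X[1] = 4.5000+0.8660i
X[2] = -1.5000-7.7942i
X[3] = 6
X[4] = -1.5000+7.7942i
X[5] = 4.5000-0.8660i

X = [0, 4.5000+0.8660i, -1.5000-7.7942i, 6, -1.5000+7.7942i, 4.5000-0.8660i]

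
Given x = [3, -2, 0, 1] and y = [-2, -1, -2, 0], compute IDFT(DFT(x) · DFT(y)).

(x ⊛ y)[n] = Σ(m=0 to 3) x[m] · y[(n-m) mod 4]

Computing each output sample:
(x ⊛ y)[0] = -7
(x ⊛ y)[1] = -1
(x ⊛ y)[2] = -4
(x ⊛ y)[3] = 2

x ⊛ y = [-7, -1, -4, 2]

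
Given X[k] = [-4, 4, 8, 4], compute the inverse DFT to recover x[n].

x[n] = (1/4) Σ(k=0 to 3) X[k] · e^(2πikn/4)

Computing each x[n]:
x[0] = 3
x[1] = -3
x[2] = -1
x[3] = -3

x = [3, -3, -1, -3]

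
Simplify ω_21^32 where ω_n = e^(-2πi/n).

Since ω_21^21 = 1, powers reduce modulo 21.
32 mod 21 = 11
So ω_21^32 = ω_21^11 = e^(-2πi·11/21)

ω_21^32 = ω_21^11 = -0.9888+0.1490i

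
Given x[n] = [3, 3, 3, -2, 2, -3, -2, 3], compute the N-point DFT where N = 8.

X[k] = Σ(n=0 to 7) x[n] · ω_8^(nk)
where ω_8 = e^(-2πi/8)

Computing each X[k]:
X[0] = 7
X[1] = 8.7782-5.7071i
X[2] = 4+1i
X[3] = -6.7782+4.2929i
X[4] = 5
X[5] = -6.7782-4.2929i
X[6] = 4-1i
X[7] = 8.7782+5.7071i

X = [7, 8.7782-5.7071i, 4+1i, -6.7782+4.2929i, 5, -6.7782-4.2929i, 4-1i, 8.7782+5.7071i]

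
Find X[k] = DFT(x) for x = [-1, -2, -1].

X[k] = Σ(n=0 to 2) x[n] · ω_3^(nk)
where ω_3 = e^(-2πi/3)

Computing each X[k]:
X[0] = -4
X[1] = 0.5000+0.8660i
X[2] = 0.5000-0.8660i

X = [-4, 0.5000+0.8660i, 0.5000-0.8660i]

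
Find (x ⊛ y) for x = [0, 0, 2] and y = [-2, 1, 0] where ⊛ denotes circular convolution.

(x ⊛ y)[n] = Σ(m=0 to 2) x[m] · y[(n-m) mod 3]

Computing each output sample:
(x ⊛ y)[0] = 2
(x ⊛ y)[1] = 0
(x ⊛ y)[2] = -4

x ⊛ y = [2, 0, -4]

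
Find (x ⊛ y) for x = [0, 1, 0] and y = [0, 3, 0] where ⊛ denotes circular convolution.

(x ⊛ y)[n] = Σ(m=0 to 2) x[m] · y[(n-m) mod 3]

Computing each output sample:
(x ⊛ y)[0] = 0
(x ⊛ y)[1] = 0
(x ⊛ y)[2] = 3

x ⊛ y = [0, 0, 3]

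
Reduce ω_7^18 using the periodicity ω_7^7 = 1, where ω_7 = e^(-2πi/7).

Since ω_7^7 = 1, powers reduce modulo 7.
18 mod 7 = 4
So ω_7^18 = ω_7^4 = e^(-2πi·4/7)

ω_7^18 = ω_7^4 = -0.9010+0.4339i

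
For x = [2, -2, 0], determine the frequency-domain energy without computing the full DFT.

Parseval: Σ|x[n]|² = (1/N)Σ|X[k]|², so Σ|X[k]|² = N·Σ|x[n]|² = 3·8.0000

Σ|X[k]|² = N·Σ|x[n]|² = 3·8.0000 = 24.0000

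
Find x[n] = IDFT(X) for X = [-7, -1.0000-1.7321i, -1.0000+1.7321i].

x[n] = (1/3) Σ(k=0 to 2) X[k] · e^(2πikn/3)

Computing each x[n]:
x[0] = -3
x[1] = -1
x[2] = -3

x = [-3, -1, -3]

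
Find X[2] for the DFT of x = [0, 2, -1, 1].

X[2] = Σ(n=0 to 3) x[n] · ω_4^(2n) where ω_4 = e^(-2πi/4)
= (0)·ω_4^0 + (2)·ω_4^2 + (-1)·ω_4^4 + (1)·ω_4^6

X[2] = -4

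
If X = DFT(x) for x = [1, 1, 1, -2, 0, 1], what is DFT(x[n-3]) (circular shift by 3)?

Time shift by 3: X_shifted[k] = ω_6^(3k) · X[k]
Shifted x = [-2, 0, 1, 1, 1, 1]

DFT(x[n-3]) = [2, -3.5000+0.8660i, -2.5000+0.8660i, -2, -2.5000-0.8660i, -3.5000-0.8660i]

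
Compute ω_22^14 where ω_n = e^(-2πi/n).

ω_22^14 = e^(-2πi·14/22)
= cos(-2π·14/22) + i·sin(-2π·14/22)
= cos(-28π/22) + i·sin(-28π/22)

ω_22^14 = cos(-28π/22) + i·sin(-28π/22) = -0.6549+0.7557i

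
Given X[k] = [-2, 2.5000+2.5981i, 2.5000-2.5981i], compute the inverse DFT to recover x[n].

x[n] = (1/3) Σ(k=0 to 2) X[k] · e^(2πikn/3)

Computing each x[n]:
x[0] = 1
x[1] = -3
x[2] = 0

x = [1, -3, 0]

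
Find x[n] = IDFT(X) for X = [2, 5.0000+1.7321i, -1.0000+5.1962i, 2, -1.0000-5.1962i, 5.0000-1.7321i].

x[n] = (1/6) Σ(k=0 to 5) X[k] · e^(2πikn/6)

Computing each x[n]:
x[0] = 2
x[1] = -1
x[2] = 1
x[3] = -2
x[4] = -1
x[5] = 3

x = [2, -1, 1, -2, -1, 3]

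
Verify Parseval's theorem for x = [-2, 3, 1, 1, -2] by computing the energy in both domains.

Time domain:
Σ|x[n]|² = |-2|² + |3|² + |1|² + |1|² + |-2|² = 19.0000

Frequency domain:
(1/5)Σ|X[k]|² = (1/5)(|1|² + |-3.3090-4.7553i|² + |-2.1910-2.9389i|² + |-2.1910+2.9389i|² + |-3.3090+4.7553i|²) = (1/5)·95.0000 = 19.0000

Both sides agree, confirming Parseval's theorem.

Σ|x[n]|² = (1/N)Σ|X[k]|² = 19.0000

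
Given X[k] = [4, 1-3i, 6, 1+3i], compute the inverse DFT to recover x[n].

x[n] = (1/4) Σ(k=0 to 3) X[k] · e^(2πikn/4)

Computing each x[n]:
x[0] = 3
x[1] = 1
x[2] = 2
x[3] = -2

x = [3, 1, 2, -2]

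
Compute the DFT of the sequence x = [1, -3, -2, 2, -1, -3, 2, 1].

X[k] = Σ(n=0 to 7) x[n] · ω_8^(nk)
where ω_8 = e^(-2πi/8)

Computing each X[k]:
X[0] = -3
X[1] = 1.2929+3.2929i
X[2] = 9i
X[3] = 2.7071-4.7071i
X[4] = 3
X[5] = 2.7071+4.7071i
X[6] = -9i
X[7] = 1.2929-3.2929i

X = [-3, 1.2929+3.2929i, 9i, 2.7071-4.7071i, 3, 2.7071+4.7071i, -9i, 1.2929-3.2929i]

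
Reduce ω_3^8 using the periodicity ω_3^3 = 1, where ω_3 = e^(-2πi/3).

Since ω_3^3 = 1, powers reduce modulo 3.
8 mod 3 = 2
So ω_3^8 = ω_3^2 = e^(-2πi·2/3)

ω_3^8 = ω_3^2 = -0.5000+0.8660i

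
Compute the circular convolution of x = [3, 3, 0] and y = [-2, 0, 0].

(x ⊛ y)[n] = Σ(m=0 to 2) x[m] · y[(n-m) mod 3]

Computing each output sample:
(x ⊛ y)[0] = -6
(x ⊛ y)[1] = -6
(x ⊛ y)[2] = 0

x ⊛ y = [-6, -6, 0]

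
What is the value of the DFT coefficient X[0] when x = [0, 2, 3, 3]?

X[0] = Σ(n=0 to 3) x[n] · ω_4^0 = Σ x[n]
= (0) + (2) + (3) + (3)

X[0] = 8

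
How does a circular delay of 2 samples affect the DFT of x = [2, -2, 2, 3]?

Time shift by 2: X_shifted[k] = ω_4^(2k) · X[k]
Shifted x = [2, 3, 2, -2]

DFT(x[n-2]) = [5, -5i, 3, 5i]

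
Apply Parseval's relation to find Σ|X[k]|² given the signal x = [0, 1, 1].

Parseval: Σ|x[n]|² = (1/N)Σ|X[k]|², so Σ|X[k]|² = N·Σ|x[n]|² = 3·2.0000

Σ|X[k]|² = N·Σ|x[n]|² = 3·2.0000 = 6.0000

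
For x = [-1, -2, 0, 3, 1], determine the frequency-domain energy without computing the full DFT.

Parseval: Σ|x[n]|² = (1/N)Σ|X[k]|², so Σ|X[k]|² = N·Σ|x[n]|² = 5·15.0000

Σ|X[k]|² = N·Σ|x[n]|² = 5·15.0000 = 75.0000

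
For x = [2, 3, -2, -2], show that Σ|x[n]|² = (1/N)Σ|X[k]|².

Time domain:
Σ|x[n]|² = |2|² + |3|² + |-2|² + |-2|² = 21.0000

Frequency domain:
(1/4)Σ|X[k]|² = (1/4)(|1|² + |4-5i|² + |-1|² + |4+5i|²) = (1/4)·84.0000 = 21.0000

Both sides agree, confirming Parseval's theorem.

Σ|x[n]|² = (1/N)Σ|X[k]|² = 21.0000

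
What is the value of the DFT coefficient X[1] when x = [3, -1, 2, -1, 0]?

X[1] = Σ(n=0 to 4) x[n] · ω_5^(1n) where ω_5 = e^(-2πi/5)
= (3)·ω_5^0 + (-1)·ω_5^1 + (2)·ω_5^2 + (-1)·ω_5^3 + (0)·ω_5^4

X[1] = 1.8820-0.8123i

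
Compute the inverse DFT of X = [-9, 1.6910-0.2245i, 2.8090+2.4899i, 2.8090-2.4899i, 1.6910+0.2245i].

x[n] = (1/5) Σ(k=0 to 4) X[k] · e^(2πikn/5)

Computing each x[n]:
x[0] = 0
x[1] = -3
x[2] = -1
x[3] = -3
x[4] = -2

x = [0, -3, -1, -3, -2]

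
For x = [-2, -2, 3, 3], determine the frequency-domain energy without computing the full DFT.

Parseval: Σ|x[n]|² = (1/N)Σ|X[k]|², so Σ|X[k]|² = N·Σ|x[n]|² = 4·26.0000

Σ|X[k]|² = N·Σ|x[n]|² = 4·26.0000 = 104.0000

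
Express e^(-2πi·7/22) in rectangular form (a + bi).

ω_22^7 = e^(-2πi·7/22)
= cos(-2π·7/22) + i·sin(-2π·7/22)
= cos(-14π/22) + i·sin(-14π/22)

ω_22^7 = cos(-14π/22) + i·sin(-14π/22) = -0.4154-0.9096i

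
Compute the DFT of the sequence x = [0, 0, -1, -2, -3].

X[k] = Σ(n=0 to 4) x[n] · ω_5^(nk)
where ω_5 = e^(-2πi/5)

Computing each X[k]:
X[0] = -6
X[1] = 1.5000-3.4410i
X[2] = 1.5000-0.8123i
X[3] = 1.5000+0.8123i
X[4] = 1.5000+3.4410i

X = [-6, 1.5000-3.4410i, 1.5000-0.8123i, 1.5000+0.8123i, 1.5000+3.4410i]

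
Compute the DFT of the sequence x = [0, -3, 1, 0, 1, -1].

X[k] = Σ(n=0 to 5) x[n] · ω_6^(nk)
where ω_6 = e^(-2πi/6)

Computing each X[k]:
X[0] = -2
X[1] = -3.0000+1.7321i
X[2] = 1.0000+1.7321i
X[3] = 6
X[4] = 1.0000-1.7321i
X[5] = -3.0000-1.7321i

X = [-2, -3.0000+1.7321i, 1.0000+1.7321i, 6, 1.0000-1.7321i, -3.0000-1.7321i]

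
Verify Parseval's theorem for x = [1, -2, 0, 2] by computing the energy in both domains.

Time domain:
Σ|x[n]|² = |1|² + |-2|² + |0|² + |2|² = 9.0000

Frequency domain:
(1/4)Σ|X[k]|² = (1/4)(|1|² + |1+4i|² + |1|² + |1-4i|²) = (1/4)·36.0000 = 9.0000

Both sides agree, confirming Parseval's theorem.

Σ|x[n]|² = (1/N)Σ|X[k]|² = 9.0000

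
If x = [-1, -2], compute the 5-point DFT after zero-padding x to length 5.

Original 2-point DFT: [-3, 1]
Zero-padded 5-point DFT provides frequency interpolation.

DFT_5([x, 0, ...]) = [-3, -1.6180+1.9021i, 0.6180+1.1756i, 0.6180-1.1756i, -1.6180-1.9021i]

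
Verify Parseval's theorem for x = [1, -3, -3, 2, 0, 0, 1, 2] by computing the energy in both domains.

Time domain:
Σ|x[n]|² = |1|² + |-3|² + |-3|² + |2|² + |0|² + |0|² + |1|² + |2|² = 28.0000

Frequency domain:
(1/8)Σ|X[k]|² = (1/8)(|0|² + |-1.1213+6.1213i|² + |3+7i|² + |3.1213-1.8787i|² + |-2|² + |3.1213+1.8787i|² + |3-7i|² + |-1.1213-6.1213i|²) = (1/8)·224.0000 = 28.0000

Both sides agree, confirming Parseval's theorem.

Σ|x[n]|² = (1/N)Σ|X[k]|² = 28.0000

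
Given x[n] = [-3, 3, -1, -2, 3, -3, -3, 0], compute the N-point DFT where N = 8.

X[k] = Σ(n=0 to 7) x[n] · ω_8^(nk)
where ω_8 = e^(-2πi/8)

Computing each X[k]:
X[0] = -6
X[1] = -0.3431-4.8284i
X[2] = 4-2i
X[3] = -11.6569-0.8284i
X[4] = -2
X[5] = -11.6569+0.8284i
X[6] = 4+2i
X[7] = -0.3431+4.8284i

X = [-6, -0.3431-4.8284i, 4-2i, -11.6569-0.8284i, -2, -11.6569+0.8284i, 4+2i, -0.3431+4.8284i]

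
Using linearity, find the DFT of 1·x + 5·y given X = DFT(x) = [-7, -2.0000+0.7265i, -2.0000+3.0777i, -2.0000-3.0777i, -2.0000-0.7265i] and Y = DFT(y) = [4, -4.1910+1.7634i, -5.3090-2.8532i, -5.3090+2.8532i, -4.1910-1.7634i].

By linearity: DFT(1x + 5y) = 1·DFT(x) + 5·DFT(y)
= 1·[-7, -2.0000+0.7265i, -2.0000+3.0777i, -2.0000-3.0777i, -2.0000-0.7265i] + 5·[4, -4.1910+1.7634i, -5.3090-2.8532i, -5.3090+2.8532i, -4.1910-1.7634i]

Computing element-wise:
Z[0] = 1·(-7) + 5·(4) = 13
Z[1] = 1·(-2.0000+0.7265i) + 5·(-4.1910+1.7634i) = -22.9550+9.5435i
Z[2] = 1·(-2.0000+3.0777i) + 5·(-5.3090-2.8532i) = -28.5450-11.1883i
Z[3] = 1·(-2.0000-3.0777i) + 5·(-5.3090+2.8532i) = -28.5450+11.1883i
Z[4] = 1·(-2.0000-0.7265i) + 5·(-4.1910-1.7634i) = -22.9550-9.5435i

DFT(1x + 5y) = 1·X + 5·Y = [13, -22.9550+9.5435i, -28.5450-11.1883i, -28.5450+11.1883i, -22.9550-9.5435i]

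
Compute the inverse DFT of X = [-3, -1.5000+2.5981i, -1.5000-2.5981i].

x[n] = (1/3) Σ(k=0 to 2) X[k] · e^(2πikn/3)

Computing each x[n]:
x[0] = -2
x[1] = -2
x[2] = 1

x = [-2, -2, 1]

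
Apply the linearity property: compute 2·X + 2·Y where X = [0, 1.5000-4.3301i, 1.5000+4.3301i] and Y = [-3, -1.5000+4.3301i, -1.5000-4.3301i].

By linearity: DFT(2x + 2y) = 2·DFT(x) + 2·DFT(y)
= 2·[0, 1.5000-4.3301i, 1.5000+4.3301i] + 2·[-3, -1.5000+4.3301i, -1.5000-4.3301i]

Computing element-wise:
Z[0] = 2·(0) + 2·(-3) = -6
Z[1] = 2·(1.5000-4.3301i) + 2·(-1.5000+4.3301i) = 0
Z[2] = 2·(1.5000+4.3301i) + 2·(-1.5000-4.3301i) = 0

DFT(2x + 2y) = 2·X + 2·Y = [-6, 0, 0]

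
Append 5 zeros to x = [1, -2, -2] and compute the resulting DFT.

Original 3-point DFT: [-3, 3, 3]
Zero-padded 8-point DFT provides frequency interpolation.

DFT_8([x, 0, ...]) = [-3, -0.4142+3.4142i, 3+2i, 2.4142-0.5858i, 1, 2.4142+0.5858i, 3-2i, -0.4142-3.4142i]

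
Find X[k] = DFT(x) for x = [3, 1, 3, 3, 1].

X[k] = Σ(n=0 to 4) x[n] · ω_5^(nk)
where ω_5 = e^(-2πi/5)

Computing each X[k]:
X[0] = 11
X[1] = -1.2361
X[2] = 3.2361
X[3] = 3.2361
X[4] = -1.2361

X = [11, -1.2361, 3.2361, 3.2361, -1.2361]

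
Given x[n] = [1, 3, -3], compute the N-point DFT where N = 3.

X[k] = Σ(n=0 to 2) x[n] · ω_3^(nk)
where ω_3 = e^(-2πi/3)

Computing each X[k]:
X[0] = 1
X[1] = 1.0000-5.1962i
X[2] = 1.0000+5.1962i

X = [1, 1.0000-5.1962i, 1.0000+5.1962i]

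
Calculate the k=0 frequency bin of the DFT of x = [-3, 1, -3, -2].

X[0] = Σ(n=0 to 3) x[n] · ω_4^0 = Σ x[n]
= (-3) + (1) + (-3) + (-2)

X[0] = -7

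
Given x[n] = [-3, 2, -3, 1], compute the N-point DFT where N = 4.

X[k] = Σ(n=0 to 3) x[n] · ω_4^(nk)
where ω_4 = e^(-2πi/4)

Computing each X[k]:
X[0] = -3
X[1] = -1i
X[2] = -9
X[3] = 1i

X = [-3, -1i, -9, 1i]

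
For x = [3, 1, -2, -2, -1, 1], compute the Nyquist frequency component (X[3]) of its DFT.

X[3] = Σ(n=0 to 5) x[n] · ω_6^(3n) where ω_6 = e^(-2πi/6)
= (3)·ω_6^0 + (1)·ω_6^3 + (-2)·ω_6^6 + (-2)·ω_6^9 + (-1)·ω_6^12 + (1)·ω_6^15

X[3] = 0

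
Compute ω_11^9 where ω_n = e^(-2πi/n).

ω_11^9 = e^(-2πi·9/11)
= cos(-2π·9/11) + i·sin(-2π·9/11)
= cos(-18π/11) + i·sin(-18π/11)

ω_11^9 = cos(-18π/11) + i·sin(-18π/11) = 0.4154+0.9096i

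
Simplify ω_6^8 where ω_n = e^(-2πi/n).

Since ω_6^6 = 1, powers reduce modulo 6.
8 mod 6 = 2
So ω_6^8 = ω_6^2 = e^(-2πi·2/6)

ω_6^8 = ω_6^2 = -0.5000-0.8660i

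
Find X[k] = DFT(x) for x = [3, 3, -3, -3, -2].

X[k] = Σ(n=0 to 4) x[n] · ω_5^(nk)
where ω_5 = e^(-2πi/5)

Computing each X[k]:
X[0] = -2
X[1] = 8.1631-4.7553i
X[2] = 0.3369-2.9389i
X[3] = 0.3369+2.9389i
X[4] = 8.1631+4.7553i

X = [-2, 8.1631-4.7553i, 0.3369-2.9389i, 0.3369+2.9389i, 8.1631+4.7553i]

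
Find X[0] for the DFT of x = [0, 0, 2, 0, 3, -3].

X[0] = Σ(n=0 to 5) x[n] · ω_6^0 = Σ x[n]
= (0) + (0) + (2) + (0) + (3) + (-3)

X[0] = 2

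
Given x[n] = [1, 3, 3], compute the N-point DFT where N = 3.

X[k] = Σ(n=0 to 2) x[n] · ω_3^(nk)
where ω_3 = e^(-2πi/3)

Computing each X[k]:
X[0] = 7
X[1] = -2
X[2] = -2

X = [7, -2, -2]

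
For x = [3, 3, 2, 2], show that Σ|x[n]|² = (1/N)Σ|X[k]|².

Time domain:
Σ|x[n]|² = |3|² + |3|² + |2|² + |2|² = 26.0000

Frequency domain:
(1/4)Σ|X[k]|² = (1/4)(|10|² + |1-1i|² + |0|² + |1+1i|²) = (1/4)·104.0000 = 26.0000

Both sides agree, confirming Parseval's theorem.

Σ|x[n]|² = (1/N)Σ|X[k]|² = 26.0000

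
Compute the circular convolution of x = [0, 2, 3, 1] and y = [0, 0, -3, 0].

(x ⊛ y)[n] = Σ(m=0 to 3) x[m] · y[(n-m) mod 4]

Computing each output sample:
(x ⊛ y)[0] = -9
(x ⊛ y)[1] = -3
(x ⊛ y)[2] = 0
(x ⊛ y)[3] = -6

x ⊛ y = [-9, -3, 0, -6]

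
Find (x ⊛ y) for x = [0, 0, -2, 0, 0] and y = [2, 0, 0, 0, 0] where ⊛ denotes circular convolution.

(x ⊛ y)[n] = Σ(m=0 to 4) x[m] · y[(n-m) mod 5]

Computing each output sample:
(x ⊛ y)[0] = 0
(x ⊛ y)[1] = 0
(x ⊛ y)[2] = -4
(x ⊛ y)[3] = 0
(x ⊛ y)[4] = 0

x ⊛ y = [0, 0, -4, 0, 0]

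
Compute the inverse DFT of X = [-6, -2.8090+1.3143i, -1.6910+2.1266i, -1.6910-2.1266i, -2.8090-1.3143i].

x[n] = (1/5) Σ(k=0 to 4) X[k] · e^(2πikn/5)

Computing each x[n]:
x[0] = -3
x[1] = -2
x[2] = 0
x[3] = -1
x[4] = 0

x = [-3, -2, 0, -1, 0]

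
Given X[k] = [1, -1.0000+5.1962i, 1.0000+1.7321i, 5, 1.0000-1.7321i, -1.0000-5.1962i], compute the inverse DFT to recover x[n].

x[n] = (1/6) Σ(k=0 to 5) X[k] · e^(2πikn/6)

Computing each x[n]:
x[0] = 1
x[1] = -3
x[2] = 0
x[3] = 0
x[4] = 2
x[5] = 1

x = [1, -3, 0, 0, 2, 1]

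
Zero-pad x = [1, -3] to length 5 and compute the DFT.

Original 2-point DFT: [-2, 4]
Zero-padded 5-point DFT provides frequency interpolation.

DFT_5([x, 0, ...]) = [-2, 0.0729+2.8532i, 3.4271+1.7634i, 3.4271-1.7634i, 0.0729-2.8532i]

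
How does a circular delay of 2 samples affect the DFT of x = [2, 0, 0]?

Time shift by 2: X_shifted[k] = ω_3^(2k) · X[k]
Shifted x = [0, 0, 2]

DFT(x[n-2]) = [2, -1.0000+1.7321i, -1.0000-1.7321i]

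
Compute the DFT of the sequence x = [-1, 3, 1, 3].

X[k] = Σ(n=0 to 3) x[n] · ω_4^(nk)
where ω_4 = e^(-2πi/4)

Computing each X[k]:
X[0] = 6
X[1] = -2
X[2] = -6
X[3] = -2

X = [6, -2, -6, -2]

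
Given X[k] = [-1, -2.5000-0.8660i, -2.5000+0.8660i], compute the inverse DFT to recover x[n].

x[n] = (1/3) Σ(k=0 to 2) X[k] · e^(2πikn/3)

Computing each x[n]:
x[0] = -2
x[1] = 1
x[2] = 0

x = [-2, 1, 0]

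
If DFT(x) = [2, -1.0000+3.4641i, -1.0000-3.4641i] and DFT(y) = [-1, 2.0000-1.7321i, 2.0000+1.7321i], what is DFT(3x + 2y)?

By linearity: DFT(3x + 2y) = 3·DFT(x) + 2·DFT(y)
= 3·[2, -1.0000+3.4641i, -1.0000-3.4641i] + 2·[-1, 2.0000-1.7321i, 2.0000+1.7321i]

Computing element-wise:
Z[0] = 3·(2) + 2·(-1) = 4
Z[1] = 3·(-1.0000+3.4641i) + 2·(2.0000-1.7321i) = 1.0000+6.9281i
Z[2] = 3·(-1.0000-3.4641i) + 2·(2.0000+1.7321i) = 1.0000-6.9281i

DFT(3x + 2y) = 3·X + 2·Y = [4, 1.0000+6.9281i, 1.0000-6.9281i]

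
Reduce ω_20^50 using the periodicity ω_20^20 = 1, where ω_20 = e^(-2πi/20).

Since ω_20^20 = 1, powers reduce modulo 20.
50 mod 20 = 10
So ω_20^50 = ω_20^10 = e^(-2πi·10/20)

ω_20^50 = ω_20^10 = -1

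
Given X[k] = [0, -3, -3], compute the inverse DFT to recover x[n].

x[n] = (1/3) Σ(k=0 to 2) X[k] · e^(2πikn/3)

Computing each x[n]:
x[0] = -2
x[1] = 1
x[2] = 1

x = [-2, 1, 1]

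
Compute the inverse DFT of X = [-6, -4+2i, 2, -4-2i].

x[n] = (1/4) Σ(k=0 to 3) X[k] · e^(2πikn/4)

Computing each x[n]:
x[0] = -3
x[1] = -3
x[2] = 1
x[3] = -1

x = [-3, -3, 1, -1]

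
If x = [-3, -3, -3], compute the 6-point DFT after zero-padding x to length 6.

Original 3-point DFT: [-9, 0, 0]
Zero-padded 6-point DFT provides frequency interpolation.

DFT_6([x, 0, ...]) = [-9, -3.0000+5.1962i, 0, -3, 0, -3.0000-5.1962i]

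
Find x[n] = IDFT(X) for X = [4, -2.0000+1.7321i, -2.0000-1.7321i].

x[n] = (1/3) Σ(k=0 to 2) X[k] · e^(2πikn/3)

Computing each x[n]:
x[0] = 0
x[1] = 1
x[2] = 3

x = [0, 1, 3]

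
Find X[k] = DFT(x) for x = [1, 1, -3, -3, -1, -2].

X[k] = Σ(n=0 to 5) x[n] · ω_6^(nk)
where ω_6 = e^(-2πi/6)

Computing each X[k]:
X[0] = -7
X[1] = 5.5000-0.8660i
X[2] = 0.5000-4.3301i
X[3] = 1
X[4] = 0.5000+4.3301i
X[5] = 5.5000+0.8660i

X = [-7, 5.5000-0.8660i, 0.5000-4.3301i, 1, 0.5000+4.3301i, 5.5000+0.8660i]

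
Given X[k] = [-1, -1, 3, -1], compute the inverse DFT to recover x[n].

x[n] = (1/4) Σ(k=0 to 3) X[k] · e^(2πikn/4)

Computing each x[n]:
x[0] = 0
x[1] = -1
x[2] = 1
x[3] = -1

x = [0, -1, 1, -1]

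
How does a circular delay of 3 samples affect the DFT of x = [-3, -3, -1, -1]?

Time shift by 3: X_shifted[k] = ω_4^(3k) · X[k]
Shifted x = [-3, -1, -1, -3]

DFT(x[n-3]) = [-8, -2-2i, 0, -2+2i]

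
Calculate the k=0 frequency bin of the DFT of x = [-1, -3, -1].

X[0] = Σ(n=0 to 2) x[n] · ω_3^0 = Σ x[n]
= (-1) + (-3) + (-1)

X[0] = -5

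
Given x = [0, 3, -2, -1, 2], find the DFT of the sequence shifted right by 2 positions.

Time shift by 2: X_shifted[k] = ω_5^(2k) · X[k]
Shifted x = [-1, 2, 0, 3, -2]

DFT(x[n-2]) = [2, -3.4271-2.0409i, -0.0729-5.2043i, -0.0729+5.2043i, -3.4271+2.0409i]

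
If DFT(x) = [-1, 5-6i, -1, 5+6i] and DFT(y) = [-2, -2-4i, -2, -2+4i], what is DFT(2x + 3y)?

By linearity: DFT(2x + 3y) = 2·DFT(x) + 3·DFT(y)
= 2·[-1, 5-6i, -1, 5+6i] + 3·[-2, -2-4i, -2, -2+4i]

Computing element-wise:
Z[0] = 2·(-1) + 3·(-2) = -8
Z[1] = 2·(5-6i) + 3·(-2-4i) = 4-24i
Z[2] = 2·(-1) + 3·(-2) = -8
Z[3] = 2·(5+6i) + 3·(-2+4i) = 4+24i

DFT(2x + 3y) = 2·X + 3·Y = [-8, 4-24i, -8, 4+24i]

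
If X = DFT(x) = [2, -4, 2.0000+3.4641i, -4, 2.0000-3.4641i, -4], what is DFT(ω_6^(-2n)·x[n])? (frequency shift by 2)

Modulation property: DFT(ω_6^(-2n)·x[n]) = X[(k-2) mod 6], so circularly shift X by 2 positions.

X[k-2] = [2.0000-3.4641i, -4, 2, -4, 2.0000+3.4641i, -4]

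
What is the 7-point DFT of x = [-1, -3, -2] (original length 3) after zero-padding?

Original 3-point DFT: [-6, 1.5000+0.8660i, 1.5000-0.8660i]
Zero-padded 7-point DFT provides frequency interpolation.

DFT_7([x, 0, ...]) = [-6, -2.4254+4.2954i, 1.4695+2.0570i, 0.4559-0.2620i, 0.4559+0.2620i, 1.4695-2.0570i, -2.4254-4.2954i]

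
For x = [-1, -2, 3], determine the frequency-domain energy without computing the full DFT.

Parseval: Σ|x[n]|² = (1/N)Σ|X[k]|², so Σ|X[k]|² = N·Σ|x[n]|² = 3·14.0000

Σ|X[k]|² = N·Σ|x[n]|² = 3·14.0000 = 42.0000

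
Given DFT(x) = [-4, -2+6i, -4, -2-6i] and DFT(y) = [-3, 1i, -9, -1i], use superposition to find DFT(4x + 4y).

By linearity: DFT(4x + 4y) = 4·DFT(x) + 4·DFT(y)
= 4·[-4, -2+6i, -4, -2-6i] + 4·[-3, 1i, -9, -1i]

Computing element-wise:
Z[0] = 4·(-4) + 4·(-3) = -28
Z[1] = 4·(-2+6i) + 4·(1i) = -8+28i
Z[2] = 4·(-4) + 4·(-9) = -52
Z[3] = 4·(-2-6i) + 4·(-1i) = -8-28i

DFT(4x + 4y) = 4·X + 4·Y = [-28, -8+28i, -52, -8-28i]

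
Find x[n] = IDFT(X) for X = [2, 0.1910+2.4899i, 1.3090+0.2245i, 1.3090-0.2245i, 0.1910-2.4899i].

x[n] = (1/5) Σ(k=0 to 4) X[k] · e^(2πikn/5)

Computing each x[n]:
x[0] = 1
x[1] = -1
x[2] = 0
x[3] = 1
x[4] = 1

x = [1, -1, 0, 1, 1]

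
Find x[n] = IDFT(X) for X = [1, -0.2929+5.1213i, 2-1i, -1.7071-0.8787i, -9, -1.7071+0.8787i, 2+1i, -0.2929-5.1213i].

x[n] = (1/8) Σ(k=0 to 7) X[k] · e^(2πikn/8)

Computing each x[n]:
x[0] = -1
x[1] = 1
x[2] = -3
x[3] = 0
x[4] = 0
x[5] = 2
x[6] = 0
x[7] = 2

x = [-1, 1, -3, 0, 0, 2, 0, 2]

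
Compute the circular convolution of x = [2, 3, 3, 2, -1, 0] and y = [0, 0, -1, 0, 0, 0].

(x ⊛ y)[n] = Σ(m=0 to 5) x[m] · y[(n-m) mod 6]

Computing each output sample:
(x ⊛ y)[0] = 1
(x ⊛ y)[1] = 0
(x ⊛ y)[2] = -2
(x ⊛ y)[3] = -3
(x ⊛ y)[4] = -3
(x ⊛ y)[5] = -2

x ⊛ y = [1, 0, -2, -3, -3, -2]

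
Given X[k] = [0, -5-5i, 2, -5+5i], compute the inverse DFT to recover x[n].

x[n] = (1/4) Σ(k=0 to 3) X[k] · e^(2πikn/4)

Computing each x[n]:
x[0] = -2
x[1] = 2
x[2] = 3
x[3] = -3

x = [-2, 2, 3, -3]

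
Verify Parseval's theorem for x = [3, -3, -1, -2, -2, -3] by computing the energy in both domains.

Time domain:
Σ|x[n]|² = |3|² + |-3|² + |-1|² + |-2|² + |-2|² + |-3|² = 36.0000

Frequency domain:
(1/6)Σ|X[k]|² = (1/6)(|-8|² + |3.5000-0.8660i|² + |5.5000+0.8660i|² + |8|² + |5.5000-0.8660i|² + |3.5000+0.8660i|²) = (1/6)·216.0000 = 36.0000

Both sides agree, confirming Parseval's theorem.

Σ|x[n]|² = (1/N)Σ|X[k]|² = 36.0000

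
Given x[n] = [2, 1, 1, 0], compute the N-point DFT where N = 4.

X[k] = Σ(n=0 to 3) x[n] · ω_4^(nk)
where ω_4 = e^(-2πi/4)

Computing each X[k]:
X[0] = 4
X[1] = 1-1i
X[2] = 2
X[3] = 1+1i

X = [4, 1-1i, 2, 1+1i]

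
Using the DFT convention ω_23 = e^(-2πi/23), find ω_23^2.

ω_23^2 = e^(-2πi·2/23)
= cos(-2π·2/23) + i·sin(-2π·2/23)
= cos(-4π/23) + i·sin(-4π/23)

ω_23^2 = cos(-4π/23) + i·sin(-4π/23) = 0.8544-0.5196i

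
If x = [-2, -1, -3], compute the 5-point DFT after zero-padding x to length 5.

Original 3-point DFT: [-6, -1.7321i, 1.7321i]
Zero-padded 5-point DFT provides frequency interpolation.

DFT_5([x, 0, ...]) = [-6, 0.1180+2.7144i, -2.1180-2.2654i, -2.1180+2.2654i, 0.1180-2.7144i]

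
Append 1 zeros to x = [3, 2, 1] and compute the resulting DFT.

Original 3-point DFT: [6, 1.5000-0.8660i, 1.5000+0.8660i]
Zero-padded 4-point DFT provides frequency interpolation.

DFT_4([x, 0, ...]) = [6, 2-2i, 2, 2+2i]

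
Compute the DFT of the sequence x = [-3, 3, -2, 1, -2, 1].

X[k] = Σ(n=0 to 5) x[n] · ω_6^(nk)
where ω_6 = e^(-2πi/6)

Computing each X[k]:
X[0] = -2
X[1] = -1.7321i
X[2] = -2.0000-1.7321i
X[3] = -12
X[4] = -2.0000+1.7321i
X[5] = 1.7321i

X = [-2, -1.7321i, -2.0000-1.7321i, -12, -2.0000+1.7321i, 1.7321i]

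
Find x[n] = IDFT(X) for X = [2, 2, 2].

x[n] = (1/3) Σ(k=0 to 2) X[k] · e^(2πikn/3)

Computing each x[n]:
x[0] = 2
x[1] = 0
x[2] = 0

x = [2, 0, 0]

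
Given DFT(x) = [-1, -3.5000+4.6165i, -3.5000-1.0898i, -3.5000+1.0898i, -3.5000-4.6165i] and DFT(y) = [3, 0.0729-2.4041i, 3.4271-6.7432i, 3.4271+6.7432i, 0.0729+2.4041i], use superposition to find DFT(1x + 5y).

By linearity: DFT(1x + 5y) = 1·DFT(x) + 5·DFT(y)
= 1·[-1, -3.5000+4.6165i, -3.5000-1.0898i, -3.5000+1.0898i, -3.5000-4.6165i] + 5·[3, 0.0729-2.4041i, 3.4271-6.7432i, 3.4271+6.7432i, 0.0729+2.4041i]

Computing element-wise:
Z[0] = 1·(-1) + 5·(3) = 14
Z[1] = 1·(-3.5000+4.6165i) + 5·(0.0729-2.4041i) = -3.1355-7.4040i
Z[2] = 1·(-3.5000-1.0898i) + 5·(3.4271-6.7432i) = 13.6355-34.8058i
Z[3] = 1·(-3.5000+1.0898i) + 5·(3.4271+6.7432i) = 13.6355+34.8058i
Z[4] = 1·(-3.5000-4.6165i) + 5·(0.0729+2.4041i) = -3.1355+7.4040i

DFT(1x + 5y) = 1·X + 5·Y = [14, -3.1355-7.4040i, 13.6355-34.8058i, 13.6355+34.8058i, -3.1355+7.4040i]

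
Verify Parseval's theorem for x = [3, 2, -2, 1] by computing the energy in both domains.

Time domain:
Σ|x[n]|² = |3|² + |2|² + |-2|² + |1|² = 18.0000

Frequency domain:
(1/4)Σ|X[k]|² = (1/4)(|4|² + |5-1i|² + |-2|² + |5+1i|²) = (1/4)·72.0000 = 18.0000

Both sides agree, confirming Parseval's theorem.

Σ|x[n]|² = (1/N)Σ|X[k]|² = 18.0000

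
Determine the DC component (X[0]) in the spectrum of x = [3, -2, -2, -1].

X[0] = Σ(n=0 to 3) x[n] · ω_4^0 = Σ x[n]
= (3) + (-2) + (-2) + (-1)

X[0] = -2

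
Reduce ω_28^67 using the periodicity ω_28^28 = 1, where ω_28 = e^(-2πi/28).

Since ω_28^28 = 1, powers reduce modulo 28.
67 mod 28 = 11
So ω_28^67 = ω_28^11 = e^(-2πi·11/28)

ω_28^67 = ω_28^11 = -0.7818-0.6235i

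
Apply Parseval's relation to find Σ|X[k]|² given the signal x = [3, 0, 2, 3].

Parseval: Σ|x[n]|² = (1/N)Σ|X[k]|², so Σ|X[k]|² = N·Σ|x[n]|² = 4·22.0000

Σ|X[k]|² = N·Σ|x[n]|² = 4·22.0000 = 88.0000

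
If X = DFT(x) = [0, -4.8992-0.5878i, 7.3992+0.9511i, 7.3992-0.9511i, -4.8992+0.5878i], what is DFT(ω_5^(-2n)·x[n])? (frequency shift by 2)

Modulation property: DFT(ω_5^(-2n)·x[n]) = X[(k-2) mod 5], so circularly shift X by 2 positions.

X[k-2] = [7.3992-0.9511i, -4.8992+0.5878i, 0, -4.8992-0.5878i, 7.3992+0.9511i]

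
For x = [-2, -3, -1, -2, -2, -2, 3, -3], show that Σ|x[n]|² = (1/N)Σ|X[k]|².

Time domain:
Σ|x[n]|² = |-2|² + |-3|² + |-1|² + |-2|² + |-2|² + |-2|² + |3|² + |-3|² = 44.0000

Frequency domain:
(1/8)Σ|X[k]|² = (1/8)(|-12|² + |-1.4142+4.0000i|² + |-6|² + |1.4142-4.0000i|² + |8|² + |1.4142+4.0000i|² + |-6|² + |-1.4142-4.0000i|²) = (1/8)·352.0000 = 44.0000

Both sides agree, confirming Parseval's theorem.

Σ|x[n]|² = (1/N)Σ|X[k]|² = 44.0000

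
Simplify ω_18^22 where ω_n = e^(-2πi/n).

Since ω_18^18 = 1, powers reduce modulo 18.
22 mod 18 = 4
So ω_18^22 = ω_18^4 = e^(-2πi·4/18)

ω_18^22 = ω_18^4 = 0.1736-0.9848i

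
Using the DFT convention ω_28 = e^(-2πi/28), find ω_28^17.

ω_28^17 = e^(-2πi·17/28)
= cos(-2π·17/28) + i·sin(-2π·17/28)
= cos(-34π/28) + i·sin(-34π/28)

ω_28^17 = cos(-34π/28) + i·sin(-34π/28) = -0.7818+0.6235i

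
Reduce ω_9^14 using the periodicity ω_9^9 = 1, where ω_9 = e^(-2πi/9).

Since ω_9^9 = 1, powers reduce modulo 9.
14 mod 9 = 5
So ω_9^14 = ω_9^5 = e^(-2πi·5/9)

ω_9^14 = ω_9^5 = -0.9397+0.3420i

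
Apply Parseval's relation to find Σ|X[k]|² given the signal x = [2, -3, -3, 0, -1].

Parseval: Σ|x[n]|² = (1/N)Σ|X[k]|², so Σ|X[k]|² = N·Σ|x[n]|² = 5·23.0000

Σ|X[k]|² = N·Σ|x[n]|² = 5·23.0000 = 115.0000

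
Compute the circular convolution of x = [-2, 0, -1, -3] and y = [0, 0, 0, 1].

(x ⊛ y)[n] = Σ(m=0 to 3) x[m] · y[(n-m) mod 4]

Computing each output sample:
(x ⊛ y)[0] = 0
(x ⊛ y)[1] = -1
(x ⊛ y)[2] = -3
(x ⊛ y)[3] = -2

x ⊛ y = [0, -1, -3, -2]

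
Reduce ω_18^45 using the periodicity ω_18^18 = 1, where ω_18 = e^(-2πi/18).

Since ω_18^18 = 1, powers reduce modulo 18.
45 mod 18 = 9
So ω_18^45 = ω_18^9 = e^(-2πi·9/18)

ω_18^45 = ω_18^9 = -1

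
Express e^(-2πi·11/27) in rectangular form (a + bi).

ω_27^11 = e^(-2πi·11/27)
= cos(-2π·11/27) + i·sin(-2π·11/27)
= cos(-22π/27) + i·sin(-22π/27)

ω_27^11 = cos(-22π/27) + i·sin(-22π/27) = -0.8355-0.5495i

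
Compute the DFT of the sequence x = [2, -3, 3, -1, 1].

X[k] = Σ(n=0 to 4) x[n] · ω_5^(nk)
where ω_5 = e^(-2πi/5)

Computing each X[k]:
X[0] = 2
X[1] = -0.2361+1.4531i
X[2] = 4.2361+6.1554i
X[3] = 4.2361-6.1554i
X[4] = -0.2361-1.4531i

X = [2, -0.2361+1.4531i, 4.2361+6.1554i, 4.2361-6.1554i, -0.2361-1.4531i]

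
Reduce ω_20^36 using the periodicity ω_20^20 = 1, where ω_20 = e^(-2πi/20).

Since ω_20^20 = 1, powers reduce modulo 20.
36 mod 20 = 16
So ω_20^36 = ω_20^16 = e^(-2πi·16/20)

ω_20^36 = ω_20^16 = 0.3090+0.9511i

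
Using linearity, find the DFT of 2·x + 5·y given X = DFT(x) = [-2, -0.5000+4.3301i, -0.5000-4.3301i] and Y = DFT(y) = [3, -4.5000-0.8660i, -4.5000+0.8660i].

By linearity: DFT(2x + 5y) = 2·DFT(x) + 5·DFT(y)
= 2·[-2, -0.5000+4.3301i, -0.5000-4.3301i] + 5·[3, -4.5000-0.8660i, -4.5000+0.8660i]

Computing element-wise:
Z[0] = 2·(-2) + 5·(3) = 11
Z[1] = 2·(-0.5000+4.3301i) + 5·(-4.5000-0.8660i) = -23.5000+4.3302i
Z[2] = 2·(-0.5000-4.3301i) + 5·(-4.5000+0.8660i) = -23.5000-4.3302i

DFT(2x + 5y) = 2·X + 5·Y = [11, -23.5000+4.3302i, -23.5000-4.3302i]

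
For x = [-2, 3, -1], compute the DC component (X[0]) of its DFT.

X[0] = Σ(n=0 to 2) x[n] · ω_3^0 = Σ x[n]
= (-2) + (3) + (-1)

X[0] = 0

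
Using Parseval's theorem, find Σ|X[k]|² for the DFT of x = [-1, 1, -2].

Parseval: Σ|x[n]|² = (1/N)Σ|X[k]|², so Σ|X[k]|² = N·Σ|x[n]|² = 3·6.0000

Σ|X[k]|² = N·Σ|x[n]|² = 3·6.0000 = 18.0000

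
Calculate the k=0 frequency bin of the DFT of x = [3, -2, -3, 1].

X[0] = Σ(n=0 to 3) x[n] · ω_4^0 = Σ x[n]
= (3) + (-2) + (-3) + (1)

X[0] = -1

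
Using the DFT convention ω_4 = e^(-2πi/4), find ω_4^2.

ω_4^2 = e^(-2πi·2/4)
= cos(-2π·2/4) + i·sin(-2π·2/4)
= cos(-4π/4) + i·sin(-4π/4)

ω_4^2 = cos(-4π/4) + i·sin(-4π/4) = -1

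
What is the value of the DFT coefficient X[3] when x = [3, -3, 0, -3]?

X[3] = Σ(n=0 to 3) x[n] · ω_4^(3n) where ω_4 = e^(-2πi/4)
= (3)·ω_4^0 + (-3)·ω_4^3 + (0)·ω_4^6 + (-3)·ω_4^9

X[3] = 3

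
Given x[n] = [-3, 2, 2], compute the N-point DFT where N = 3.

X[k] = Σ(n=0 to 2) x[n] · ω_3^(nk)
where ω_3 = e^(-2πi/3)

Computing each X[k]:
X[0] = 1
X[1] = -5
X[2] = -5

X = [1, -5, -5]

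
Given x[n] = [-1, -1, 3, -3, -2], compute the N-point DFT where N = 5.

X[k] = Σ(n=0 to 4) x[n] · ω_5^(nk)
where ω_5 = e^(-2πi/5)

Computing each X[k]:
X[0] = -4
X[1] = -1.9271-4.4778i
X[2] = 1.4271+5.1186i
X[3] = 1.4271-5.1186i
X[4] = -1.9271+4.4778i

X = [-4, -1.9271-4.4778i, 1.4271+5.1186i, 1.4271-5.1186i, -1.9271+4.4778i]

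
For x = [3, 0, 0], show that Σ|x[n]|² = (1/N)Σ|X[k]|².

Time domain:
Σ|x[n]|² = |3|² + |0|² + |0|² = 9.0000

Frequency domain:
(1/3)Σ|X[k]|² = (1/3)(|3|² + |3|² + |3|²) = (1/3)·27.0000 = 9.0000

Both sides agree, confirming Parseval's theorem.

Σ|x[n]|² = (1/N)Σ|X[k]|² = 9.0000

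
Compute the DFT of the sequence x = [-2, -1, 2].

X[k] = Σ(n=0 to 2) x[n] · ω_3^(nk)
where ω_3 = e^(-2πi/3)

Computing each X[k]:
X[0] = -1
X[1] = -2.5000+2.5981i
X[2] = -2.5000-2.5981i

X = [-1, -2.5000+2.5981i, -2.5000-2.5981i]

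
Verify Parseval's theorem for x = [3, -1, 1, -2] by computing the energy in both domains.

Time domain:
Σ|x[n]|² = |3|² + |-1|² + |1|² + |-2|² = 15.0000

Frequency domain:
(1/4)Σ|X[k]|² = (1/4)(|1|² + |2-1i|² + |7|² + |2+1i|²) = (1/4)·60.0000 = 15.0000

Both sides agree, confirming Parseval's theorem.

Σ|x[n]|² = (1/N)Σ|X[k]|² = 15.0000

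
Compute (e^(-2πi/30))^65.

Since ω_30^30 = 1, powers reduce modulo 30.
65 mod 30 = 5
So ω_30^65 = ω_30^5 = e^(-2πi·5/30)

ω_30^65 = ω_30^5 = 0.5000-0.8660i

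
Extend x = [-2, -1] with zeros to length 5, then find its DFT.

Original 2-point DFT: [-3, -1]
Zero-padded 5-point DFT provides frequency interpolation.

DFT_5([x, 0, ...]) = [-3, -2.3090+0.9511i, -1.1910+0.5878i, -1.1910-0.5878i, -2.3090-0.9511i]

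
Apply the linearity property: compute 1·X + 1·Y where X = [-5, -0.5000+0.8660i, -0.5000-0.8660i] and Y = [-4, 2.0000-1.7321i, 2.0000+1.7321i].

By linearity: DFT(1x + 1y) = 1·DFT(x) + 1·DFT(y)
= 1·[-5, -0.5000+0.8660i, -0.5000-0.8660i] + 1·[-4, 2.0000-1.7321i, 2.0000+1.7321i]

Computing element-wise:
Z[0] = 1·(-5) + 1·(-4) = -9
Z[1] = 1·(-0.5000+0.8660i) + 1·(2.0000-1.7321i) = 1.5000-0.8661i
Z[2] = 1·(-0.5000-0.8660i) + 1·(2.0000+1.7321i) = 1.5000+0.8661i

DFT(1x + 1y) = 1·X + 1·Y = [-9, 1.5000-0.8661i, 1.5000+0.8661i]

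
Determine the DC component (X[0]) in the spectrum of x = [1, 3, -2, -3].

X[0] = Σ(n=0 to 3) x[n] · ω_4^0 = Σ x[n]
= (1) + (3) + (-2) + (-3)

X[0] = -1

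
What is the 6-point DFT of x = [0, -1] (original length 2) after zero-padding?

Original 2-point DFT: [-1, 1]
Zero-padded 6-point DFT provides frequency interpolation.

DFT_6([x, 0, ...]) = [-1, -0.5000+0.8660i, 0.5000+0.8660i, 1, 0.5000-0.8660i, -0.5000-0.8660i]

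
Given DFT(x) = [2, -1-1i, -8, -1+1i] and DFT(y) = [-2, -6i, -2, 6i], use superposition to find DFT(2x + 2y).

By linearity: DFT(2x + 2y) = 2·DFT(x) + 2·DFT(y)
= 2·[2, -1-1i, -8, -1+1i] + 2·[-2, -6i, -2, 6i]

Computing element-wise:
Z[0] = 2·(2) + 2·(-2) = 0
Z[1] = 2·(-1-1i) + 2·(-6i) = -2-14i
Z[2] = 2·(-8) + 2·(-2) = -20
Z[3] = 2·(-1+1i) + 2·(6i) = -2+14i

DFT(2x + 2y) = 2·X + 2·Y = [0, -2-14i, -20, -2+14i]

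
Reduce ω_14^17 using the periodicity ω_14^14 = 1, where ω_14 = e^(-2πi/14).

Since ω_14^14 = 1, powers reduce modulo 14.
17 mod 14 = 3
So ω_14^17 = ω_14^3 = e^(-2πi·3/14)

ω_14^17 = ω_14^3 = 0.2225-0.9749i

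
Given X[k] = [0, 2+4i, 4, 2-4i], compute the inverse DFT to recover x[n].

x[n] = (1/4) Σ(k=0 to 3) X[k] · e^(2πikn/4)

Computing each x[n]:
x[0] = 2
x[1] = -3
x[2] = 0
x[3] = 1

x = [2, -3, 0, 1]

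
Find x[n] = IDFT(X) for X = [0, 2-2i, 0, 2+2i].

x[n] = (1/4) Σ(k=0 to 3) X[k] · e^(2πikn/4)

Computing each x[n]:
x[0] = 1
x[1] = 1
x[2] = -1
x[3] = -1

x = [1, 1, -1, -1]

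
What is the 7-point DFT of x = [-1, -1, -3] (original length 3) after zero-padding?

Original 3-point DFT: [-5, 1.0000-1.7321i, 1.0000+1.7321i]
Zero-padded 7-point DFT provides frequency interpolation.

DFT_7([x, 0, ...]) = [-5, -0.9559+3.7066i, 1.9254-0.3267i, -1.9695-1.9116i, -1.9695+1.9116i, 1.9254+0.3267i, -0.9559-3.7066i]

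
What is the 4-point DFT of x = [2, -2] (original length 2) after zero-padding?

Original 2-point DFT: [0, 4]
Zero-padded 4-point DFT provides frequency interpolation.

DFT_4([x, 0, ...]) = [0, 2+2i, 4, 2-2i]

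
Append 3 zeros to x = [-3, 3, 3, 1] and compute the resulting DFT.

Original 4-point DFT: [4, -6-2i, -4, -6+2i]
Zero-padded 7-point DFT provides frequency interpolation.

DFT_7([x, 0, ...]) = [4, -2.6981-5.7042i, -5.7470-0.8413i, -4.0550+0.0689i, -4.0550-0.0689i, -5.7470+0.8413i, -2.6981+5.7042i]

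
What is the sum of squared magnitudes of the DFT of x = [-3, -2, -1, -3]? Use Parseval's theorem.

Parseval: Σ|x[n]|² = (1/N)Σ|X[k]|², so Σ|X[k]|² = N·Σ|x[n]|² = 4·23.0000

Σ|X[k]|² = N·Σ|x[n]|² = 4·23.0000 = 92.0000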